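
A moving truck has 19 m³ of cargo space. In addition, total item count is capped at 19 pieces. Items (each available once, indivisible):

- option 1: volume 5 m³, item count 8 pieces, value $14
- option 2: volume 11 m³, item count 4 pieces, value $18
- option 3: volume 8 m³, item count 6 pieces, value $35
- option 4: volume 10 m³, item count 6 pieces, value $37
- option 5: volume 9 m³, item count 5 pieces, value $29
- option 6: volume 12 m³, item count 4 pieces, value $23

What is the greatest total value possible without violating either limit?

Feasible sets respecting both limits:
- option 3+option 4: volume 18, item count 12, value 72
- option 4+option 5: volume 19, item count 11, value 66
- option 3+option 5: volume 17, item count 11, value 64
Best: $72.

$72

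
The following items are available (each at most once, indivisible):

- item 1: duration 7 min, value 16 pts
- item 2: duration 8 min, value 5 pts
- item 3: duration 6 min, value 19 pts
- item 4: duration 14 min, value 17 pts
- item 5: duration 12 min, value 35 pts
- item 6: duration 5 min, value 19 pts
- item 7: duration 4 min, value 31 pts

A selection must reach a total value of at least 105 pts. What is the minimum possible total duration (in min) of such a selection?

Subsets with value ≥ 105, sorted by total duration:
- item 1+item 3+item 5+item 6+item 7: duration 34, value 120
- item 2+item 3+item 5+item 6+item 7: duration 35, value 109
- item 1+item 2+item 5+item 6+item 7: duration 36, value 106
- item 1+item 2+item 3+item 5+item 7: duration 37, value 106
Minimum duration: 34 min.

34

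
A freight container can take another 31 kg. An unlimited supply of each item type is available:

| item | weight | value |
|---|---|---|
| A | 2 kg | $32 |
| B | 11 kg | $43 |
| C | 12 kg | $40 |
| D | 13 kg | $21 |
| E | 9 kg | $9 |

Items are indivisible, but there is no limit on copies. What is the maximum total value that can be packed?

Best value-per-unit is A at 32/2, and filling with it alone uses weight 15×2=30. No mix of the others beats 15×32 = 480.

$480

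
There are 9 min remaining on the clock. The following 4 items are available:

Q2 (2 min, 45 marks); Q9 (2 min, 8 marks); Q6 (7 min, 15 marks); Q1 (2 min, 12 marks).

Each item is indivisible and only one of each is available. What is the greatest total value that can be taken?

65 marks

Check high-value combinations within 9 min:
- Q2+Q9+Q1: time 2+2+2=6, value 45+8+12=65
- Q2+Q6: time 2+7=9, value 45+15=60
- Q2+Q1: time 2+2=4, value 45+12=57
- Q2+Q9: time 2+2=4, value 45+8=53
- Q2: time 2, value 45
Best: 65 marks.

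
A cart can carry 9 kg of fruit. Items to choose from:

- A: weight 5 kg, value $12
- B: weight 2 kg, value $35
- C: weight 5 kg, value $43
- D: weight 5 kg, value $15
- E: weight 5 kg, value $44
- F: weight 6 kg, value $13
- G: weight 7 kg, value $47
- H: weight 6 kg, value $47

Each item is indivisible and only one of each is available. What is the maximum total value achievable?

Check high-value combinations within 9 kg:
- B+H: weight 2+6=8, value 35+47=82
- B+G: weight 2+7=9, value 35+47=82
- B+E: weight 2+5=7, value 35+44=79
- B+C: weight 2+5=7, value 35+43=78
- B+D: weight 2+5=7, value 35+15=50
Best: $82.

$82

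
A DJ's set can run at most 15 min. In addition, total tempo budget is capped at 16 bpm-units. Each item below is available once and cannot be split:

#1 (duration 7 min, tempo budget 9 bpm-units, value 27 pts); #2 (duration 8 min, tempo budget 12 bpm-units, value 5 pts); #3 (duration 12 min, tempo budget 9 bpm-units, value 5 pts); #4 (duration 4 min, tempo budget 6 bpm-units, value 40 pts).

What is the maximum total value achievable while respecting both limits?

Feasible sets respecting both limits:
- #1+#4: duration 11, tempo budget 15, value 67
- #4: duration 4, tempo budget 6, value 40
- #1: duration 7, tempo budget 9, value 27
Best: 67 pts.

67 pts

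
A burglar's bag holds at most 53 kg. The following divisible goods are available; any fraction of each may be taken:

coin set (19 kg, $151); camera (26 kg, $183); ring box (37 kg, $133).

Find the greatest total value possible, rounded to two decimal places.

362.76

Take in order of value per unit:
- coin set (151/19 per unit): all 19 → value 151, running total 151.00
- camera (183/26 per unit): all 26 → value 183, running total 334.00
- ring box (133/37 per unit): 8 of 37 → value 8×133/37 = 28.7568, running total 362.76
Total 362.76.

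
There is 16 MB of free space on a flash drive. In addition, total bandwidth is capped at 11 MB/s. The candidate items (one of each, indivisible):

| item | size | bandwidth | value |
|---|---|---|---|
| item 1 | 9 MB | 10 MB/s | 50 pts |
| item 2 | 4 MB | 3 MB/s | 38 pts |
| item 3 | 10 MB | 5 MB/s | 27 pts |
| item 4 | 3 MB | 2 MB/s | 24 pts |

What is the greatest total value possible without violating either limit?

Feasible sets respecting both limits:
- item 2+item 3: size 14, bandwidth 8, value 65
- item 2+item 4: size 7, bandwidth 5, value 62
- item 3+item 4: size 13, bandwidth 7, value 51
- item 1: size 9, bandwidth 10, value 50
Best: 65 pts.

65 pts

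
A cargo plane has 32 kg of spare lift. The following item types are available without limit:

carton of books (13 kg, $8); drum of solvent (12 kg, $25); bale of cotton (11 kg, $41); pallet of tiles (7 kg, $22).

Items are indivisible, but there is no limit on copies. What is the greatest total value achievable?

$107

Best value-per-unit is bale of cotton at 41/11; filling with it alone gives 2×41 = 82.
Optimal mix: 1×bale of cotton + 3×pallet of tiles → weight 32, value 107.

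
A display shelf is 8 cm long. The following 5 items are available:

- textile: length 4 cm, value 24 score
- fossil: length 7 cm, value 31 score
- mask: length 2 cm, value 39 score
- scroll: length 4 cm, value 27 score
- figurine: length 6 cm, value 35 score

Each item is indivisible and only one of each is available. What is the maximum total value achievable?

74 score

Check high-value combinations within 8 cm:
- mask+figurine: length 2+6=8, value 39+35=74
- mask+scroll: length 2+4=6, value 39+27=66
- textile+mask: length 4+2=6, value 24+39=63
- textile+scroll: length 4+4=8, value 24+27=51
Best: 74 score.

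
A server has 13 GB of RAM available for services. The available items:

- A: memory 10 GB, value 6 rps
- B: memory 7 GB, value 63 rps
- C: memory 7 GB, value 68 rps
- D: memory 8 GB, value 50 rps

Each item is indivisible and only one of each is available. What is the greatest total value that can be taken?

68 rps

Check high-value combinations within 13 GB:
- C: memory 7, value 68
- B: memory 7, value 63
- D: memory 8, value 50
Best: 68 rps.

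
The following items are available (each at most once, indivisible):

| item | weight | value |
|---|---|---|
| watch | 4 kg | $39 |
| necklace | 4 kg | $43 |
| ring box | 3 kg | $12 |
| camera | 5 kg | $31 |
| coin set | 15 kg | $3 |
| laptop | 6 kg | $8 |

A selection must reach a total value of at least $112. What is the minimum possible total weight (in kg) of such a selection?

Subsets with value ≥ 112, sorted by total weight:
- watch+necklace+camera: weight 13, value 113
- watch+necklace+ring box+camera: weight 16, value 125
Minimum weight: 13 kg.

13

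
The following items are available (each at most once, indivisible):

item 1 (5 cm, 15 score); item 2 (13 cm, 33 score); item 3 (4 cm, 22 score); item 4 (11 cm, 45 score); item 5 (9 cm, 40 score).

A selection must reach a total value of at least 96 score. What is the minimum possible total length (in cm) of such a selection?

24

Subsets with value ≥ 96, sorted by total length:
- item 3+item 4+item 5: length 24, value 107
- item 1+item 4+item 5: length 25, value 100
- item 2+item 3+item 4: length 28, value 100
- item 1+item 3+item 4+item 5: length 29, value 122
Minimum length: 24 cm.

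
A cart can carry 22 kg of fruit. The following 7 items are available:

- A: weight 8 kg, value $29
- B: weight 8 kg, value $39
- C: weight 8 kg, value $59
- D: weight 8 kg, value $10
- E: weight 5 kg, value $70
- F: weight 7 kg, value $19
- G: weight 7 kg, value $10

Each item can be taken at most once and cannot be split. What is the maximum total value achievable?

Check high-value combinations within 22 kg:
- B+C+E: weight 8+8+5=21, value 39+59+70=168
- A+C+E: weight 8+8+5=21, value 29+59+70=158
- C+E+F: weight 8+5+7=20, value 59+70+19=148
- C+E+G: weight 8+5+7=20, value 59+70+10=139
- C+D+E: weight 8+8+5=21, value 59+10+70=139
Best: $168.

$168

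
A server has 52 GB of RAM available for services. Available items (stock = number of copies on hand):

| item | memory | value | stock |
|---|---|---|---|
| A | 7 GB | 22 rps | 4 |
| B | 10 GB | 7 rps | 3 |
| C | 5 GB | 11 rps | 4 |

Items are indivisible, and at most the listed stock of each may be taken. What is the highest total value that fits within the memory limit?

Top feasible selections:
- 4×A + 4×C: memory 48, value 132
- 4×A + 3×C: memory 43, value 121
- 4×A + 1×B + 2×C: memory 48, value 117
Best: 132 rps.

132 rps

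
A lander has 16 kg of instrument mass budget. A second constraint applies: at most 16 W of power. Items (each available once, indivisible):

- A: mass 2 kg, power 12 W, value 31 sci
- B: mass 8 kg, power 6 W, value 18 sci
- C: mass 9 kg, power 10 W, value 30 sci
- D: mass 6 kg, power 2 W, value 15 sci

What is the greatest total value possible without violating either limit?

Feasible sets respecting both limits:
- A+D: mass 8, power 14, value 46
- C+D: mass 15, power 12, value 45
- B+D: mass 14, power 8, value 33
- A: mass 2, power 12, value 31
Best: 46 sci.

46 sci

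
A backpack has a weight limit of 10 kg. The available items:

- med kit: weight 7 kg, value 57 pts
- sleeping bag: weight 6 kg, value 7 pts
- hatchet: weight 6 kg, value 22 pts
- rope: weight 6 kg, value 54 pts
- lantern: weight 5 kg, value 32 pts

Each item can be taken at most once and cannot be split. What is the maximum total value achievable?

Check high-value combinations within 10 kg:
- med kit: weight 7, value 57
- rope: weight 6, value 54
- lantern: weight 5, value 32
- hatchet: weight 6, value 22
Best: 57 pts.

57 pts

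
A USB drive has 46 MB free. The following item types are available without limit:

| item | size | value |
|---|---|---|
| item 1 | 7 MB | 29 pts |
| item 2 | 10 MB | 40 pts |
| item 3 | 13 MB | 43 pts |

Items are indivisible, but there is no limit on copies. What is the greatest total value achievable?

Best value-per-unit is item 1 at 29/7; filling with it alone gives 6×29 = 174.
Optimal mix: 5×item 1 + 1×item 2 → size 45, value 185.

185 pts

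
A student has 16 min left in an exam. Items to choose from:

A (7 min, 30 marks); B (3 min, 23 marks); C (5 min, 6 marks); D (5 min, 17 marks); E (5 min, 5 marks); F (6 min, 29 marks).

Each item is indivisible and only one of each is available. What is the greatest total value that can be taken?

Check high-value combinations within 16 min:
- A+B+F: time 7+3+6=16, value 30+23+29=82
- A+B+D: time 7+3+5=15, value 30+23+17=70
- B+D+F: time 3+5+6=14, value 23+17+29=69
Best: 82 marks.

82 marks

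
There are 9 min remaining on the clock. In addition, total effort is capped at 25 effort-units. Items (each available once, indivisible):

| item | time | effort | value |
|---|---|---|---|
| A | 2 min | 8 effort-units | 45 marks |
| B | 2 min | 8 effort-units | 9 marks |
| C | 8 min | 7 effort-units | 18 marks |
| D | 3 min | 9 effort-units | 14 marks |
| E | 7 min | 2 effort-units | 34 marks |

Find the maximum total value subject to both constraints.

Feasible sets respecting both limits:
- A+E: time 9, effort 10, value 79
- A+B+D: time 7, effort 25, value 68
- A+D: time 5, effort 17, value 59
- A+B: time 4, effort 16, value 54
Best: 79 marks.

79 marks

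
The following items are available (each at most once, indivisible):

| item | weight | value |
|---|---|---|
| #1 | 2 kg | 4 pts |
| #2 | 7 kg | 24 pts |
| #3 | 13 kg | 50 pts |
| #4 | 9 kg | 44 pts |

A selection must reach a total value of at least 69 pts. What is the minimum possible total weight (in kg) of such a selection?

Subsets with value ≥ 69, sorted by total weight:
- #1+#2+#4: weight 18, value 72
- #2+#3: weight 20, value 74
- #3+#4: weight 22, value 94
Minimum weight: 18 kg.

18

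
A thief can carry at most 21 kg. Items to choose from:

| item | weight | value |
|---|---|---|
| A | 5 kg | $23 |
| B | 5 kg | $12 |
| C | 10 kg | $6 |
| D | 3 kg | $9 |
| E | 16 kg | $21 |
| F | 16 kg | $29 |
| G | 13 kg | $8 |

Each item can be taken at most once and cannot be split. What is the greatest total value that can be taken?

Check high-value combinations within 21 kg:
- A+F: weight 5+16=21, value 23+29=52
- A+B+D: weight 5+5+3=13, value 23+12+9=44
- A+E: weight 5+16=21, value 23+21=44
- A+B+C: weight 5+5+10=20, value 23+12+6=41
- B+F: weight 5+16=21, value 12+29=41
Best: $52.

$52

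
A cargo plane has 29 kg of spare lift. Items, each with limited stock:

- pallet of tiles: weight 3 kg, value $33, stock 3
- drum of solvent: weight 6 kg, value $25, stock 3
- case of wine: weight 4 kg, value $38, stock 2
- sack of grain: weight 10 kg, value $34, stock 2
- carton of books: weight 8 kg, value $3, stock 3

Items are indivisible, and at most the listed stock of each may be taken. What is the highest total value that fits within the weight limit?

Best selections within weight 29 and stock limits:
- 3×pallet of tiles + 2×drum of solvent + 2×case of wine: weight 29, value 225
- 3×pallet of tiles + 2×case of wine + 1×sack of grain: weight 27, value 209
- 3×pallet of tiles + 1×drum of solvent + 2×case of wine: weight 23, value 200
- 3×pallet of tiles + 1×drum of solvent + 1×case of wine + 1×sack of grain: weight 29, value 196
Best: $225.

$225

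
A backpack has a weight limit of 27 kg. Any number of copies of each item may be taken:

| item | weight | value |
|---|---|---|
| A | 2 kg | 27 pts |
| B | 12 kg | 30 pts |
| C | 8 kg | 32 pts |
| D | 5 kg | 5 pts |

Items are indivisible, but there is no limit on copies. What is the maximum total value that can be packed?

351 pts

Best value-per-unit is A at 27/2, and filling with it alone uses weight 13×2=26. No mix of the others beats 13×27 = 351.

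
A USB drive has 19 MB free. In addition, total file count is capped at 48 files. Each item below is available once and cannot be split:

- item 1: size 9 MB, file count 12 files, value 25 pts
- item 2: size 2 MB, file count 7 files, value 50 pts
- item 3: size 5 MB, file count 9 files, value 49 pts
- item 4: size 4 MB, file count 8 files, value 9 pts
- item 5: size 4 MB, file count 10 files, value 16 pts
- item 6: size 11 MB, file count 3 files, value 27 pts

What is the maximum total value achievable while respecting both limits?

Feasible sets respecting both limits:
- item 2+item 3+item 6: size 18, file count 19, value 126
- item 1+item 2+item 3: size 16, file count 28, value 124
- item 2+item 3+item 4+item 5: size 15, file count 34, value 124
- item 2+item 3+item 5: size 11, file count 26, value 115
Best: 126 pts.

126 pts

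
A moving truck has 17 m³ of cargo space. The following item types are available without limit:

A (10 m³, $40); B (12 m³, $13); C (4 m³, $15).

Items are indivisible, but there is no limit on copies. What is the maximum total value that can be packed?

Best value-per-unit is A at 40/10; filling with it alone gives 1×40 = 40.
Optimal mix: 4×C → volume 16, value 60.

$60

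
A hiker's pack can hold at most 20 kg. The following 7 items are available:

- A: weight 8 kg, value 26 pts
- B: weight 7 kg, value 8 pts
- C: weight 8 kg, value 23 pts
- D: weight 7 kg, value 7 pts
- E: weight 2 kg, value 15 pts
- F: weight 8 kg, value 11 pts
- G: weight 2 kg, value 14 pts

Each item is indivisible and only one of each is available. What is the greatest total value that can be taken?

Check high-value combinations within 20 kg:
- A+C+E+G: weight 8+8+2+2=20, value 26+23+15+14=78
- A+E+F+G: weight 8+2+8+2=20, value 26+15+11+14=66
- A+C+E: weight 8+8+2=18, value 26+23+15=64
- A+C+G: weight 8+8+2=18, value 26+23+14=63
- A+B+E+G: weight 8+7+2+2=19, value 26+8+15+14=63
Best: 78 pts.

78 pts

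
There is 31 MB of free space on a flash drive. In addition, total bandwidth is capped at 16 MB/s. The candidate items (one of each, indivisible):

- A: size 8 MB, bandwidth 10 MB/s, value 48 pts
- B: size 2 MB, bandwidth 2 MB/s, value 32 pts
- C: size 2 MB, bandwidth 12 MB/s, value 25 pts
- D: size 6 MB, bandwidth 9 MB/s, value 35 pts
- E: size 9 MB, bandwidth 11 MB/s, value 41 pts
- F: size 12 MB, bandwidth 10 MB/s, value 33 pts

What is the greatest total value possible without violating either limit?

80 pts

Feasible sets respecting both limits:
- A+B: size 10, bandwidth 12, value 80
- B+E: size 11, bandwidth 13, value 73
- B+D: size 8, bandwidth 11, value 67
Best: 80 pts.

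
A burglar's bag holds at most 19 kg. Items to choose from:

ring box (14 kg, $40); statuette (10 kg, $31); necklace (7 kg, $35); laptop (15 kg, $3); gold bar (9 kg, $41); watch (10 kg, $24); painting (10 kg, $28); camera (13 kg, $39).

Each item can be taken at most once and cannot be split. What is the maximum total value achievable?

Check high-value combinations within 19 kg:
- necklace+gold bar: weight 7+9=16, value 35+41=76
- statuette+gold bar: weight 10+9=19, value 31+41=72
- gold bar+painting: weight 9+10=19, value 41+28=69
- statuette+necklace: weight 10+7=17, value 31+35=66
Best: $76.

$76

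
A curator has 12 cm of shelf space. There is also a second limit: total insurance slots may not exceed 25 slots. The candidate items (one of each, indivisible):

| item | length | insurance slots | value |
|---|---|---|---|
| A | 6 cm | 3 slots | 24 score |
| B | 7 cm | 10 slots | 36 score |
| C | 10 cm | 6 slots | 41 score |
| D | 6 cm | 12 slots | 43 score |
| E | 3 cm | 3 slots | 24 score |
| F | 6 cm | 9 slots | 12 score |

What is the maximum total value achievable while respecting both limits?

Feasible sets respecting both limits:
- A+D: length 12, insurance slots 15, value 67
- D+E: length 9, insurance slots 15, value 67
- B+E: length 10, insurance slots 13, value 60
- D+F: length 12, insurance slots 21, value 55
Best: 67 score.

67 score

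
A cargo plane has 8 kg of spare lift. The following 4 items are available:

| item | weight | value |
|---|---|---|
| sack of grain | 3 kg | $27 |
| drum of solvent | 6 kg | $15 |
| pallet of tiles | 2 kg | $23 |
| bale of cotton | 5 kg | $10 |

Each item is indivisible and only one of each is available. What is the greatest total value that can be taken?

$50

Check high-value combinations within 8 kg:
- sack of grain+pallet of tiles: weight 3+2=5, value 27+23=50
- drum of solvent+pallet of tiles: weight 6+2=8, value 15+23=38
- sack of grain+bale of cotton: weight 3+5=8, value 27+10=37
- pallet of tiles+bale of cotton: weight 2+5=7, value 23+10=33
- sack of grain: weight 3, value 27
Best: $50.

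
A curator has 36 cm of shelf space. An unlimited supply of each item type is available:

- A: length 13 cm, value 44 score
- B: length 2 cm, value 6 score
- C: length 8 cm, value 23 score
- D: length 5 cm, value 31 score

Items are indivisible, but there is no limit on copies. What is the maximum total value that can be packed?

Best value-per-unit is D at 31/5, and filling with it alone uses length 7×5=35. No mix of the others beats 7×31 = 217.

217 score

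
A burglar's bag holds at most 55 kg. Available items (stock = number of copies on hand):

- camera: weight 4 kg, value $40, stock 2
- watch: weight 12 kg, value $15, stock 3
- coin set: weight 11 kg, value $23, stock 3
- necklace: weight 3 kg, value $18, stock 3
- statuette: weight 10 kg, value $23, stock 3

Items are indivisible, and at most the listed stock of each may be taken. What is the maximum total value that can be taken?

$208

Top feasible selections:
- 2×camera + 1×coin set + 2×necklace + 3×statuette: weight 55, value 208
- 2×camera + 3×necklace + 3×statuette: weight 47, value 203
Best: $208.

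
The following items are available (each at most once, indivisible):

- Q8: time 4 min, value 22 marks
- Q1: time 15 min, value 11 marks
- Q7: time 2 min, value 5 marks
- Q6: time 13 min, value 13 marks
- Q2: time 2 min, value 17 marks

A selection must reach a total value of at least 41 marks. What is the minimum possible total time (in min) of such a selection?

8

Subsets with value ≥ 41, sorted by total time:
- Q8+Q7+Q2: time 8, value 44
- Q8+Q6+Q2: time 19, value 52
Minimum time: 8 min.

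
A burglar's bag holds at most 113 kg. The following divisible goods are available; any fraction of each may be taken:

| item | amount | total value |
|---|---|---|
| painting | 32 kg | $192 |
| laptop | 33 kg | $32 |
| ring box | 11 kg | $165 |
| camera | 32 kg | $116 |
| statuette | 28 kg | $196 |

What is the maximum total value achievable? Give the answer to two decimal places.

678.70

Take in order of value per unit:
- ring box (165/11 per unit): all 11 → value 165, running total 165.00
- statuette (196/28 per unit): all 28 → value 196, running total 361.00
- painting (192/32 per unit): all 32 → value 192, running total 553.00
- camera (116/32 per unit): all 32 → value 116, running total 669.00
- laptop (32/33 per unit): 10 of 33 → value 10×32/33 = 9.6970, running total 678.70
Total 678.70.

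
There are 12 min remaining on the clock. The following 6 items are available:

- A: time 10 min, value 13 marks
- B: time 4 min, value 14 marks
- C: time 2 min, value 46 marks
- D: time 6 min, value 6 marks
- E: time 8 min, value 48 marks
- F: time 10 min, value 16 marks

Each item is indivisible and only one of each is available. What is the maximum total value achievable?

94 marks

Check high-value combinations within 12 min:
- C+E: time 2+8=10, value 46+48=94
- B+C+D: time 4+2+6=12, value 14+46+6=66
- B+E: time 4+8=12, value 14+48=62
Best: 94 marks.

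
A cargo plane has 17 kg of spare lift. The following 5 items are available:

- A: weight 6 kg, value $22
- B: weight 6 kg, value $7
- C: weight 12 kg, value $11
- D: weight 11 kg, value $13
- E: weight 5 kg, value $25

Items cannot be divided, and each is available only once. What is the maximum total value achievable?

$54

Check high-value combinations within 17 kg:
- A+B+E: weight 6+6+5=17, value 22+7+25=54
- A+E: weight 6+5=11, value 22+25=47
- D+E: weight 11+5=16, value 13+25=38
Best: $54.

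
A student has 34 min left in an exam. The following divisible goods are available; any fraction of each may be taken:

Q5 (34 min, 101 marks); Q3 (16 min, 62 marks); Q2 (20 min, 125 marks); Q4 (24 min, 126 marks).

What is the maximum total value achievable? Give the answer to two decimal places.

Take in order of value per unit:
- Q2 (125/20 per unit): all 20 → value 125, running total 125.00
- Q4 (126/24 per unit): 14 of 24 → value 14×126/24 = 73.5000, running total 198.50
Total 198.50.

198.50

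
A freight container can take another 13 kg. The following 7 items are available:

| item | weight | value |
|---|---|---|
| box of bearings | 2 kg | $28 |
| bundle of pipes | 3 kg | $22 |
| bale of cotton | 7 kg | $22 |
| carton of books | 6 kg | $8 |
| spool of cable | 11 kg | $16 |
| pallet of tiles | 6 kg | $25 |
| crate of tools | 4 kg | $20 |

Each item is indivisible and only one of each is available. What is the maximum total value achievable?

Check high-value combinations within 13 kg:
- box of bearings+bundle of pipes+pallet of tiles: weight 2+3+6=11, value 28+22+25=75
- box of bearings+pallet of tiles+crate of tools: weight 2+6+4=12, value 28+25+20=73
- box of bearings+bundle of pipes+bale of cotton: weight 2+3+7=12, value 28+22+22=72
- box of bearings+bundle of pipes+crate of tools: weight 2+3+4=9, value 28+22+20=70
- box of bearings+bale of cotton+crate of tools: weight 2+7+4=13, value 28+22+20=70
Best: $75.

$75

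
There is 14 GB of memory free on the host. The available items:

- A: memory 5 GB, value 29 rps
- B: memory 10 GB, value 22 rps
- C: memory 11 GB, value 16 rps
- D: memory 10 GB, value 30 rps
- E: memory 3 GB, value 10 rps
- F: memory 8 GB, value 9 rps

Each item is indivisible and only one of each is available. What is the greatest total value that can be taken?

40 rps

Check high-value combinations within 14 GB:
- D+E: memory 10+3=13, value 30+10=40
- A+E: memory 5+3=8, value 29+10=39
- A+F: memory 5+8=13, value 29+9=38
- B+E: memory 10+3=13, value 22+10=32
Best: 40 rps.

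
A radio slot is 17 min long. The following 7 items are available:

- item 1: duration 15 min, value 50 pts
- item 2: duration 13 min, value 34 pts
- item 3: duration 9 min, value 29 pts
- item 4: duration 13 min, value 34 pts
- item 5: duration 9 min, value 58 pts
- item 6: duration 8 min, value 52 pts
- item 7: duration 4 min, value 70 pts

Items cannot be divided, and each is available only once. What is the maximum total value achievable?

128 pts

Check high-value combinations within 17 min:
- item 5+item 7: duration 9+4=13, value 58+70=128
- item 6+item 7: duration 8+4=12, value 52+70=122
- item 5+item 6: duration 9+8=17, value 58+52=110
Best: 128 pts.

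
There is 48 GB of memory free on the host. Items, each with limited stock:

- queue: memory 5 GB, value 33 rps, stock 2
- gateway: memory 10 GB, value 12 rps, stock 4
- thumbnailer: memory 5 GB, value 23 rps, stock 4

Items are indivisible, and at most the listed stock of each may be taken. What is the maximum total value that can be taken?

170 rps

Best selections within memory 48 and stock limits:
- 2×queue + 1×gateway + 4×thumbnailer: memory 40, value 170
- 2×queue + 2×gateway + 3×thumbnailer: memory 45, value 159
Best: 170 rps.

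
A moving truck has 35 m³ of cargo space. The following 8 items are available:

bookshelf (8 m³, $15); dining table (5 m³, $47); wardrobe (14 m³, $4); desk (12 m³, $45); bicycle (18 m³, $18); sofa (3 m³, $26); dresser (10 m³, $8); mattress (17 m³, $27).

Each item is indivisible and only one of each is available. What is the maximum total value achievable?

Check high-value combinations within 35 m³:
- bookshelf+dining table+desk+sofa: volume 8+5+12+3=28, value 15+47+45+26=133
- dining table+desk+sofa+dresser: volume 5+12+3+10=30, value 47+45+26+8=126
- dining table+wardrobe+desk+sofa: volume 5+14+12+3=34, value 47+4+45+26=122
Best: $133.

$133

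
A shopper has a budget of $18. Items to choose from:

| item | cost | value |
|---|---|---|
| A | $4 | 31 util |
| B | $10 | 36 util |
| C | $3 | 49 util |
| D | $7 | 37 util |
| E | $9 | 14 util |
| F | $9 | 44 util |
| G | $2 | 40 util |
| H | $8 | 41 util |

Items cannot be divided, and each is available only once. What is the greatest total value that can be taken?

Check high-value combinations within $18:
- A+C+F+G: cost 4+3+9+2=18, value 31+49+44+40=164
- A+C+G+H: cost 4+3+2+8=17, value 31+49+40+41=161
- A+C+D+G: cost 4+3+7+2=16, value 31+49+37+40=157
- A+C+E+G: cost 4+3+9+2=18, value 31+49+14+40=134
Best: 164 util.

164 util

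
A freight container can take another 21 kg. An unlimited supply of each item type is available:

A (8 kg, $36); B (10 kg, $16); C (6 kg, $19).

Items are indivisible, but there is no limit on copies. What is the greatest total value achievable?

$74

Best value-per-unit is A at 36/8; filling with it alone gives 2×36 = 72.
Optimal mix: 1×A + 2×C → weight 20, value 74.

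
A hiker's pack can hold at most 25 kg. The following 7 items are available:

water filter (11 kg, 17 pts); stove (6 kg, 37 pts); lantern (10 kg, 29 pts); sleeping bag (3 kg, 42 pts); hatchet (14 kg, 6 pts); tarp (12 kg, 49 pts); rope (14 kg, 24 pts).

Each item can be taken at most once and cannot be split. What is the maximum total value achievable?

Check high-value combinations within 25 kg:
- stove+sleeping bag+tarp: weight 6+3+12=21, value 37+42+49=128
- lantern+sleeping bag+tarp: weight 10+3+12=25, value 29+42+49=120
- stove+lantern+sleeping bag: weight 6+10+3=19, value 37+29+42=108
- stove+sleeping bag+rope: weight 6+3+14=23, value 37+42+24=103
Best: 128 pts.

128 pts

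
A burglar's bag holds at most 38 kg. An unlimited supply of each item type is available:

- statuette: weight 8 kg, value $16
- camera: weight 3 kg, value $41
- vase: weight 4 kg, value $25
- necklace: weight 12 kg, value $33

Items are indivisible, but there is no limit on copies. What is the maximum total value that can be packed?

$492

Best value-per-unit is camera at 41/3, and filling with it alone uses weight 12×3=36. No mix of the others beats 12×41 = 492.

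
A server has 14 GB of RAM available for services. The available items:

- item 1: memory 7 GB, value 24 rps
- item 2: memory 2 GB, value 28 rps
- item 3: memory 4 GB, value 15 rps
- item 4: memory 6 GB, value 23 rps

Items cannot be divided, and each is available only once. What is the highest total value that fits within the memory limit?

Check high-value combinations within 14 GB:
- item 1+item 2+item 3: memory 7+2+4=13, value 24+28+15=67
- item 2+item 3+item 4: memory 2+4+6=12, value 28+15+23=66
- item 1+item 2: memory 7+2=9, value 24+28=52
- item 2+item 4: memory 2+6=8, value 28+23=51
Best: 67 rps.

67 rps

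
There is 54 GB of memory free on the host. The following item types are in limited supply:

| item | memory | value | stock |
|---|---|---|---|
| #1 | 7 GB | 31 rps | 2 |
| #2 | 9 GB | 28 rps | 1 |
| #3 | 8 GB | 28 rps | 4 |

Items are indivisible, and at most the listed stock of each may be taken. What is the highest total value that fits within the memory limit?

Best selections within memory 54 and stock limits:
- 2×#1 + 4×#3: memory 46, value 174
- 2×#1 + 1×#2 + 3×#3: memory 47, value 174
Best: 174 rps.

174 rps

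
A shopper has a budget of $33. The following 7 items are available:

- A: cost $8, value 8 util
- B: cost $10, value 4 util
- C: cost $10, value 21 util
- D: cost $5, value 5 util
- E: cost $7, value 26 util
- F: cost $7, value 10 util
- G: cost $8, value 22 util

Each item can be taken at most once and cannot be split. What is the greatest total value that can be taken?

79 util

Check high-value combinations within $33:
- C+E+F+G: cost 10+7+7+8=32, value 21+26+10+22=79
- A+C+E+G: cost 8+10+7+8=33, value 8+21+26+22=77
- C+D+E+G: cost 10+5+7+8=30, value 21+5+26+22=74
- C+E+G: cost 10+7+8=25, value 21+26+22=69
Best: 79 util.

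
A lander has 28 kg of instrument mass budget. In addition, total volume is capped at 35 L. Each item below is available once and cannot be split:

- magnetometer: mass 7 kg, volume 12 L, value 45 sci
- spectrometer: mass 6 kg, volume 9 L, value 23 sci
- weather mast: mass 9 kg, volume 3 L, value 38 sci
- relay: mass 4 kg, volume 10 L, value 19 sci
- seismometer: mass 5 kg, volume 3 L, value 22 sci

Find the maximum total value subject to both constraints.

128 sci

Feasible sets respecting both limits:
- magnetometer+spectrometer+weather mast+seismometer: mass 27, volume 27, value 128
- magnetometer+spectrometer+weather mast+relay: mass 26, volume 34, value 125
- magnetometer+weather mast+relay+seismometer: mass 25, volume 28, value 124
- magnetometer+spectrometer+relay+seismometer: mass 22, volume 34, value 109
Best: 128 sci.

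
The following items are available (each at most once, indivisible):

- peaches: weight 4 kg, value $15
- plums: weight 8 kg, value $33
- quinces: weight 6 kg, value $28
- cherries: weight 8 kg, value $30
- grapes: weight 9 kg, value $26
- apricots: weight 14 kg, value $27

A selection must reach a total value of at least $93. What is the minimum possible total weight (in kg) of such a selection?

26

Subsets with value ≥ 93, sorted by total weight:
- peaches+plums+quinces+cherries: weight 26, value 106
- peaches+plums+quinces+grapes: weight 27, value 102
- peaches+quinces+cherries+grapes: weight 27, value 99
- peaches+plums+cherries+grapes: weight 29, value 104
Minimum weight: 26 kg.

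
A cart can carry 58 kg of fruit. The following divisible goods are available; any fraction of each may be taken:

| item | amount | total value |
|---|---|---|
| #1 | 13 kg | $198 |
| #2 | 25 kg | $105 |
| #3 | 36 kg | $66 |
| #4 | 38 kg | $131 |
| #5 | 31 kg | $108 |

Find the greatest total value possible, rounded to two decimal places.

Take in order of value per unit:
- #1 (198/13 per unit): all 13 → value 198, running total 198.00
- #2 (105/25 per unit): all 25 → value 105, running total 303.00
- #5 (108/31 per unit): 20 of 31 → value 20×108/31 = 69.6774, running total 372.68
Total 372.68.

372.68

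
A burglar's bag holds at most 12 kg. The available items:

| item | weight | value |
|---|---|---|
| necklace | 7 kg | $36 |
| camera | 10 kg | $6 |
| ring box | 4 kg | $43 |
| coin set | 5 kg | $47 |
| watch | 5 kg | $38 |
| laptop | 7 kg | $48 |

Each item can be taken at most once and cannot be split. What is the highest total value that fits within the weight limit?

$95

This is a 0/1 knapsack; check combinations near the capacity.
- coin set+laptop: weight 5+7=12, value 47+48=95
- ring box+laptop: weight 4+7=11, value 43+48=91
- ring box+coin set: weight 4+5=9, value 43+47=90
- watch+laptop: weight 5+7=12, value 38+48=86
- coin set+watch: weight 5+5=10, value 47+38=85
Best: $95.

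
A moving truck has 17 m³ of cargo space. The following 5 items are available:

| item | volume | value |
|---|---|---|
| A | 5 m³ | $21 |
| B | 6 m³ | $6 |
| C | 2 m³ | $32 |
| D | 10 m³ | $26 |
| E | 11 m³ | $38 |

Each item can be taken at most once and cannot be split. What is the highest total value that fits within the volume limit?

Check high-value combinations within 17 m³:
- A+C+D: volume 5+2+10=17, value 21+32+26=79
- C+E: volume 2+11=13, value 32+38=70
- A+B+C: volume 5+6+2=13, value 21+6+32=59
- A+E: volume 5+11=16, value 21+38=59
- C+D: volume 2+10=12, value 32+26=58
Best: $79.

$79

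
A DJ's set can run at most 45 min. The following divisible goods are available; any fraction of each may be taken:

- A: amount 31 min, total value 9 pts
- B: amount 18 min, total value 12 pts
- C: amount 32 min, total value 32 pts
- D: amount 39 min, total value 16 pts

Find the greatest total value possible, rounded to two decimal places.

40.67

Take in order of value per unit:
- C (32/32 per unit): all 32 → value 32, running total 32.00
- B (12/18 per unit): 13 of 18 → value 13×12/18 = 8.6667, running total 40.67
Total 40.67.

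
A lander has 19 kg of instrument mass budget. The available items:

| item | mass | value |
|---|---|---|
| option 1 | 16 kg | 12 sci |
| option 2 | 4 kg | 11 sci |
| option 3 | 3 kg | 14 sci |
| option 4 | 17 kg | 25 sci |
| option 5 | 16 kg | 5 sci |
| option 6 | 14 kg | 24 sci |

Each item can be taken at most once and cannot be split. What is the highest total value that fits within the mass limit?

38 sci

This is a 0/1 knapsack; check combinations near the capacity.
- option 3+option 6: mass 3+14=17, value 14+24=38
- option 2+option 6: mass 4+14=18, value 11+24=35
- option 1+option 3: mass 16+3=19, value 12+14=26
- option 2+option 3: mass 4+3=7, value 11+14=25
Best: 38 sci.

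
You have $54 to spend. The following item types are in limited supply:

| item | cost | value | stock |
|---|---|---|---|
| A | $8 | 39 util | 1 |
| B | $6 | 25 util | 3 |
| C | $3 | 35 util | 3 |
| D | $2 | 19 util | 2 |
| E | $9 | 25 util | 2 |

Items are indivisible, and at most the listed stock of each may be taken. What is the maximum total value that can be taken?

Top feasible selections:
- 1×A + 3×B + 3×C + 2×D + 1×E: cost 48, value 282
- 1×A + 2×B + 3×C + 2×D + 2×E: cost 51, value 282
- 1×A + 3×B + 2×C + 2×D + 2×E: cost 54, value 272
Best: 282 util.

282 util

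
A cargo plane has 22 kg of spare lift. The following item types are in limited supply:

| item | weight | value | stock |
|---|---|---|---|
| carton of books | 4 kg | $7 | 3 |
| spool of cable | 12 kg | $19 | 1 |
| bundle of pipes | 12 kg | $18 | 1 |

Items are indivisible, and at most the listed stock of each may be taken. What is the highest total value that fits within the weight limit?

Best selections within weight 22 and stock limits:
- 2×carton of books + 1×spool of cable: weight 20, value 33
- 2×carton of books + 1×bundle of pipes: weight 20, value 32
- 1×carton of books + 1×spool of cable: weight 16, value 26
- 1×carton of books + 1×bundle of pipes: weight 16, value 25
Best: $33.

$33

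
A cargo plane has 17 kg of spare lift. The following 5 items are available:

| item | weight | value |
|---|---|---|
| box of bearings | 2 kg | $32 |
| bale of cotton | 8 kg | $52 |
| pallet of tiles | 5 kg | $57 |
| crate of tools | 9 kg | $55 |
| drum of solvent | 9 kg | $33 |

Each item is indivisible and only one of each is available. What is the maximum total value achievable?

$144

Check high-value combinations within 17 kg:
- box of bearings+pallet of tiles+crate of tools: weight 2+5+9=16, value 32+57+55=144
- box of bearings+bale of cotton+pallet of tiles: weight 2+8+5=15, value 32+52+57=141
- box of bearings+pallet of tiles+drum of solvent: weight 2+5+9=16, value 32+57+33=122
Best: $144.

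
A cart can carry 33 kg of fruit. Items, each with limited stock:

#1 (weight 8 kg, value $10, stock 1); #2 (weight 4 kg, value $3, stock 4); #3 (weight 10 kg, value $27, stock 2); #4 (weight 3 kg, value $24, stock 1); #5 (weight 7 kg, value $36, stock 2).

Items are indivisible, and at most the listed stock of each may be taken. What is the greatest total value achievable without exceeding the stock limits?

$126

Top feasible selections:
- 1×#2 + 1×#3 + 1×#4 + 2×#5: weight 31, value 126
- 1×#3 + 1×#4 + 2×#5: weight 27, value 123
- 2×#3 + 1×#4 + 1×#5: weight 30, value 114
- 1×#1 + 2×#2 + 1×#4 + 2×#5: weight 33, value 112
Best: $126.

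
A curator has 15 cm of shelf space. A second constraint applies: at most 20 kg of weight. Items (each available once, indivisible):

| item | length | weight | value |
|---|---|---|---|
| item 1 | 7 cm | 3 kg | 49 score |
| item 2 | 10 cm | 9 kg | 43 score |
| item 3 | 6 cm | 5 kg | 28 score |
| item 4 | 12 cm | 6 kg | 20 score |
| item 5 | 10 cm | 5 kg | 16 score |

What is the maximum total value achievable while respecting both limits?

77 score

Feasible sets respecting both limits:
- item 1+item 3: length 13, weight 8, value 77
- item 1: length 7, weight 3, value 49
- item 2: length 10, weight 9, value 43
- item 3: length 6, weight 5, value 28
Best: 77 score.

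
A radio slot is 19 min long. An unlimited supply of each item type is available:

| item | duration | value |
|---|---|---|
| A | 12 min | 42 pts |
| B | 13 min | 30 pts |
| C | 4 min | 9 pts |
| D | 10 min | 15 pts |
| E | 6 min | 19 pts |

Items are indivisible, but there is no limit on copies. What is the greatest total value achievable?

61 pts

Best value-per-unit is A at 42/12; filling with it alone gives 1×42 = 42.
Optimal mix: 1×A + 1×E → duration 18, value 61.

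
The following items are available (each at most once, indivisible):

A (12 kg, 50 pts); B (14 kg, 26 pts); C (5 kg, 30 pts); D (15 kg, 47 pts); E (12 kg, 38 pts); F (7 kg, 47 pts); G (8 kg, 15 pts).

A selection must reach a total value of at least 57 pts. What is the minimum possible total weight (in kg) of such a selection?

Subsets with value ≥ 57, sorted by total weight:
- C+F: weight 12, value 77
- F+G: weight 15, value 62
- A+C: weight 17, value 80
Minimum weight: 12 kg.

12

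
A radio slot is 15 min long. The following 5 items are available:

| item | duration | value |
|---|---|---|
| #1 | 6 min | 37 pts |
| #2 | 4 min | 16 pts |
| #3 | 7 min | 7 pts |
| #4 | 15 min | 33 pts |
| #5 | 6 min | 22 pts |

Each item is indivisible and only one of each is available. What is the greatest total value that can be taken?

59 pts

Check high-value combinations within 15 min:
- #1+#5: duration 6+6=12, value 37+22=59
- #1+#2: duration 6+4=10, value 37+16=53
- #1+#3: duration 6+7=13, value 37+7=44
- #2+#5: duration 4+6=10, value 16+22=38
Best: 59 pts.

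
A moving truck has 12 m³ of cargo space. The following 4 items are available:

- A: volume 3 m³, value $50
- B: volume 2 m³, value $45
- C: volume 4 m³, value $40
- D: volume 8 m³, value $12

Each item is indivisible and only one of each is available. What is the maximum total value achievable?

Check high-value combinations within 12 m³:
- A+B+C: volume 3+2+4=9, value 50+45+40=135
- A+B: volume 3+2=5, value 50+45=95
- A+C: volume 3+4=7, value 50+40=90
- B+C: volume 2+4=6, value 45+40=85
- A+D: volume 3+8=11, value 50+12=62
Best: $135.

$135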